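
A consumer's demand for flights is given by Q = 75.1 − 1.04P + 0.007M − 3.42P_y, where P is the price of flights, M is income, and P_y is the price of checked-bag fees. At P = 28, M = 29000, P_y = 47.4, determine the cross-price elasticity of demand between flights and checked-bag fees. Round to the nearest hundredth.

Q = 75.1 − 1.04(28) + 0.007(29000) − 3.42(47.4) = 75.1 − 29.12 + 203 − 162.108 = 86.872.
∂Q/∂P_y = −3.42, so E_xy = -3.42·(47.4/86.872) ≈ -1.87.
E_xy < 0: the goods are complements.

-1.87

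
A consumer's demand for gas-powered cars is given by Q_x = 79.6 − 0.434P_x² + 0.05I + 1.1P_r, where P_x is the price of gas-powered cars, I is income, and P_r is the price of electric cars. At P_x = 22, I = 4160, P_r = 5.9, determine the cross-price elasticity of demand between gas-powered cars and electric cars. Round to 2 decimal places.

At the given point, Q_x = 79.6 − 0.434(22)² + 0.05(4160) + 1.1(5.9) = 79.6 − 210.056 + 208 + 6.49 = 84.034.
∂Q_x/∂P_r = +1.1, so E_xy = 1.1·(5.9/84.034) ≈ 0.08.
E_xy > 0: the goods are substitutes.

0.08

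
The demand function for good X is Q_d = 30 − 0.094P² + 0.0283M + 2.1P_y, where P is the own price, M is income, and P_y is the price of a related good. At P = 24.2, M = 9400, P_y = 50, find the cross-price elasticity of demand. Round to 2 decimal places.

0.30

Q_d = 30 − 0.094(24.2)² + 0.0283(9400) + 2.1(50) = 30 − 55.0502 + 266.02 + 105 = 345.9698.
∂Q_d/∂P_y = +2.1, so E_xy = 2.1·(50/345.9698) ≈ 0.30.
E_xy > 0: the goods are substitutes.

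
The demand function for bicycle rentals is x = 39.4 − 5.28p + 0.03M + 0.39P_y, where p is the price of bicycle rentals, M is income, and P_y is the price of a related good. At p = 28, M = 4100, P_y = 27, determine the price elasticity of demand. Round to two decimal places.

x = 39.4 − 5.28(28) + 0.03(4100) + 0.39(27) = 39.4 − 147.84 + 123 + 10.53 = 25.09.
∂x/∂p = −5.28, so E_p = (−5.28)·(28/25.09) ≈ -5.89.
|E_p| > 1: demand is elastic.

-5.89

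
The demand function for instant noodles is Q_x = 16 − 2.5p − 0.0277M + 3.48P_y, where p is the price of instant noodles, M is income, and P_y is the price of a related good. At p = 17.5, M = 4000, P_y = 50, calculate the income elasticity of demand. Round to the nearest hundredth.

-3.13

First evaluate Q_x: 16 − 2.5(17.5) − 0.0277(4000) + 3.48(50) = 16 − 43.75 − 110.8 + 174 = 35.45.
∂Q_x/∂M = −0.0277, so E_I = -0.0277·(4000/35.45) ≈ -3.13.
E_I < 0: inferior good.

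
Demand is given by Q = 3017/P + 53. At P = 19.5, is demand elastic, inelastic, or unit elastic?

inelastic

At P = 19.5, Q = 207.7179.
dQ/dP = −3017/P² = −7.9343.
Point elasticity E = (dQ/dP)·(P/Q) = -7.9343 × 19.5/207.7179 ≈ -0.745.
|E| ≈ 0.745 < 1, so demand is inelastic.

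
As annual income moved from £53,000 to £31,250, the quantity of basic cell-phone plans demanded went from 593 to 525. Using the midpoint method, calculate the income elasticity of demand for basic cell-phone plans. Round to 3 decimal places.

0.236

%ΔQ = (525 − 593)/[(593+525)/2] = -68/559 ≈ -0.1216.
%ΔM = (31,250 − 53,000)/[(53,000+31,250)/2] = -21750/42125 ≈ -0.5163.
E_I = %ΔQ/%ΔM ≈ 0.236.
E_I ∈ (0,1): normal good (necessity).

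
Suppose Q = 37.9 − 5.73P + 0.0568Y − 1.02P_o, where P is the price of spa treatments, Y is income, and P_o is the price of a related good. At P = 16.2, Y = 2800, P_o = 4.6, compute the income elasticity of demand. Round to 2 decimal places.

1.60

First evaluate Q: 37.9 − 5.73(16.2) + 0.0568(2800) − 1.02(4.6) = 37.9 − 92.826 + 159.04 − 4.692 = 99.422.
∂Q/∂Y = +0.0568, so E_I = 0.0568·(2800/99.422) ≈ 1.60.
E_I > 1: normal good (luxury).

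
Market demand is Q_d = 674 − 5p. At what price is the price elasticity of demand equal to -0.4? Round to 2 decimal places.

Set −bp/(a − bp) = −0.4 ⇒ bp = 0.4(a − bp) ⇒ bp(1+0.4) = 0.4·a.
p = 0.4·674/(5·1.4) ≈ 38.51.

38.51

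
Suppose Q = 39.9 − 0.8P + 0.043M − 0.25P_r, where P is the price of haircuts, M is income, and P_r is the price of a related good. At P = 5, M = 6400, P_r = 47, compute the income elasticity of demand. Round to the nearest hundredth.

0.92

First evaluate Q: 39.9 − 0.8(5) + 0.043(6400) − 0.25(47) = 39.9 − 4 + 275.2 − 11.75 = 299.35.
∂Q/∂M = +0.043, so E_I = 0.043·(6400/299.35) ≈ 0.92.
E_I ∈ (0,1): normal good (necessity).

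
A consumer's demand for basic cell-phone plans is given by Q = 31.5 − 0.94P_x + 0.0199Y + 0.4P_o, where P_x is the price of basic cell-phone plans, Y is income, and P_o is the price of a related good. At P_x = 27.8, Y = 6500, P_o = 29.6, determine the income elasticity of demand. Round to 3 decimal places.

0.883

Q = 31.5 − 0.94(27.8) + 0.0199(6500) + 0.4(29.6) = 31.5 − 26.132 + 129.35 + 11.84 = 146.558.
∂Q/∂Y = +0.0199, so E_I = 0.0199·(6500/146.558) ≈ 0.883.
E_I ∈ (0,1): normal good (necessity).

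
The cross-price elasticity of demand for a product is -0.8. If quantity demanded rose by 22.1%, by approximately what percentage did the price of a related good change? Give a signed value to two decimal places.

-27.63

%ΔQ ≈ E × %ΔP_y ⇒ %ΔP_y = %ΔQ / E = (22.1%)/(-0.8) ≈ -27.63%.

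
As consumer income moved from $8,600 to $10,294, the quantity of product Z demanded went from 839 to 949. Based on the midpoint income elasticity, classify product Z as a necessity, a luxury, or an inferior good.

%ΔQ = (949 − 839)/[(839+949)/2] = 110/894 ≈ 0.1230.
%ΔY = (10,294 − 8,600)/[(8,600+10,294)/2] = 1694/9447 ≈ 0.1793.
E_I = %ΔQ/%ΔY ≈ 0.686.
E_I ∈ (0,1): normal good (necessity).

necessity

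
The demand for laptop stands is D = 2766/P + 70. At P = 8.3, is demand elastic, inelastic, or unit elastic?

inelastic

At P = 8.3, D = 403.253.
dD/dP = −2766/P² = −40.151.
Point elasticity E = (dD/dP)·(P/D) = -40.151 × 8.3/403.253 ≈ -0.826.
|E| ≈ 0.826 < 1, so demand is inelastic.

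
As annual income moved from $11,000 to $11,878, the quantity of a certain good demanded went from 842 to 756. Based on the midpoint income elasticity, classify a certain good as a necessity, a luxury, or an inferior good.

inferior

%ΔQ = (756 − 842)/[(842+756)/2] = -86/799 ≈ -0.1076.
%ΔM = (11,878 − 11,000)/[(11,000+11,878)/2] = 878/11439 ≈ 0.0768.
E_I = %ΔQ/%ΔM ≈ -1.402.
E_I < 0: inferior good.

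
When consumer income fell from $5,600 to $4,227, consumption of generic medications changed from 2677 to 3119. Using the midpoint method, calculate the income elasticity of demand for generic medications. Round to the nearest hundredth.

-0.55

%ΔQ = (3119 − 2677)/[(2677+3119)/2] = 442/2898 ≈ 0.1525.
%ΔM = (4,227 − 5,600)/[(5,600+4,227)/2] = -1373/4913.5 ≈ -0.2794.
E_I = %ΔQ/%ΔM ≈ -0.55.
E_I < 0: inferior good.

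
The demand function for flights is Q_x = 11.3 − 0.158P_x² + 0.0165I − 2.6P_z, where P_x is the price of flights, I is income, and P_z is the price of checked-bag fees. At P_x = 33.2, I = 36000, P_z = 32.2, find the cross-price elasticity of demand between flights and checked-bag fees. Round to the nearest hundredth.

-0.24

First evaluate Q_x: 11.3 − 0.158(33.2)² + 0.0165(36000) − 2.6(32.2) = 11.3 − 174.1539 + 594 − 83.72 = 347.4261.
∂Q_x/∂P_z = −2.6, so E_xy = -2.6·(32.2/347.4261) ≈ -0.24.
E_xy < 0: the goods are complements.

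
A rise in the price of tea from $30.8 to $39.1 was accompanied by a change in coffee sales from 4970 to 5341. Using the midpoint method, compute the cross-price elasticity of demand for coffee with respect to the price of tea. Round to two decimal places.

0.30

%ΔQ_x = (5341 − 4970)/[(4970+5341)/2] = 371/5155.5 ≈ 0.0720.
%ΔP_y = (39.1 − 30.8)/[(30.8+39.1)/2] ≈ 0.2375.
E_xy = 0.0720/0.2375 ≈ 0.30.
E_xy > 0, so coffee and tea are substitutes.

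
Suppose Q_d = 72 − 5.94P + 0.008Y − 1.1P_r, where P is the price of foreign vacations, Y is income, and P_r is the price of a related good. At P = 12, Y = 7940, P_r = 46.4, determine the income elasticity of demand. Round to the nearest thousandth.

At the given point, Q_d = 72 − 5.94(12) + 0.008(7940) − 1.1(46.4) = 72 − 71.28 + 63.52 − 51.04 = 13.2.
∂Q_d/∂Y = +0.008, so E_I = 0.008·(7940/13.2) ≈ 4.812.
E_I > 1: normal good (luxury).

4.812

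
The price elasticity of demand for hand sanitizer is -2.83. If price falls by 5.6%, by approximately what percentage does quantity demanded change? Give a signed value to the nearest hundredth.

%ΔQ ≈ E × %ΔP = (-2.83) × (-5.6%) ≈ 15.85%.

15.85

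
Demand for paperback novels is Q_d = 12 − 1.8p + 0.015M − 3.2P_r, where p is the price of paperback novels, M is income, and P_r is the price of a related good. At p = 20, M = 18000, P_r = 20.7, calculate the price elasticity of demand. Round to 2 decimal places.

Substituting, Q_d = 12 − 1.8(20) + 0.015(18000) − 3.2(20.7) = 12 − 36 + 270 − 66.24 = 179.76.
∂Q_d/∂p = −1.8, so E_p = (−1.8)·(20/179.76) ≈ -0.20.
|E_p| < 1: demand is inelastic.

-0.20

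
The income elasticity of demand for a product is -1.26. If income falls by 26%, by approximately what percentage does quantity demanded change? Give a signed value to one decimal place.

%ΔQ ≈ E × %ΔI = (-1.26) × (-26%) ≈ 32.8%.

32.8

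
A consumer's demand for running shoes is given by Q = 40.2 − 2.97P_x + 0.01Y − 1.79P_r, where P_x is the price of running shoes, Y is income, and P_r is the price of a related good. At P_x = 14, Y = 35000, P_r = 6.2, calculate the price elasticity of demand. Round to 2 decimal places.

-0.12

At the given point, Q = 40.2 − 2.97(14) + 0.01(35000) − 1.79(6.2) = 40.2 − 41.58 + 350 − 11.098 = 337.522.
∂Q/∂P_x = −2.97, so E_p = (−2.97)·(14/337.522) ≈ -0.12.
|E_p| < 1: demand is inelastic.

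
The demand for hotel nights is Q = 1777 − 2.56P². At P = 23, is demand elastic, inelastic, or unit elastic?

elastic

At P = 23, Q = 422.76.
dQ/dP = −2·2.56·P = −117.76.
Point elasticity E = (dQ/dP)·(P/Q) = -117.76 × 23/422.76 ≈ -6.407.
|E| ≈ 6.407 > 1, so demand is elastic.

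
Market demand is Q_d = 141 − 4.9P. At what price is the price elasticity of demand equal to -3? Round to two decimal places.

Set −bP/(a − bP) = −3 ⇒ bP = 3(a − bP) ⇒ bP(1+3) = 3·a.
P = 3·141/(4.9·4) ≈ 21.58.

21.58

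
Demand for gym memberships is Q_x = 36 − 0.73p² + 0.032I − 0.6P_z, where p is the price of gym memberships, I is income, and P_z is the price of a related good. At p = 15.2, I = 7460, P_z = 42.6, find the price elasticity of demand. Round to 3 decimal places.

-4.190

At the given point, Q_x = 36 − 0.73(15.2)² + 0.032(7460) − 0.6(42.6) = 36 − 168.6592 + 238.72 − 25.56 = 80.5008.
∂Q_x/∂p = −2·0.73·p = -22.192, so E_p = -22.192·(15.2/80.5008) ≈ -4.190.
|E_p| > 1: demand is elastic.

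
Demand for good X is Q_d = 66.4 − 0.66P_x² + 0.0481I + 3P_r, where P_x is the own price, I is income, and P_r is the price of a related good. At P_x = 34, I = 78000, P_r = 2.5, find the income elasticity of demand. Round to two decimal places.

Evaluating quantity at (P_x, I, P_r) gives Q_d = 66.4 − 0.66(34)² + 0.0481(78000) + 3(2.5) = 66.4 − 762.96 + 3751.8 + 7.5 = 3062.74.
∂Q_d/∂I = +0.0481, so E_I = 0.0481·(78000/3062.74) ≈ 1.22.
E_I > 1: normal good (luxury).

1.22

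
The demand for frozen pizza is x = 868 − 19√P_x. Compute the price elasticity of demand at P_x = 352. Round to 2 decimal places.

At P_x = 352, x = 511.5284.
dx/dP_x = −19/(2√P_x) = −19/(2·18.7617).
Point elasticity E = (dx/dP_x)·(P_x/x) = -0.5064 × 352/511.5284 ≈ -0.35.
|E| < 1, so demand is inelastic at this price.

-0.35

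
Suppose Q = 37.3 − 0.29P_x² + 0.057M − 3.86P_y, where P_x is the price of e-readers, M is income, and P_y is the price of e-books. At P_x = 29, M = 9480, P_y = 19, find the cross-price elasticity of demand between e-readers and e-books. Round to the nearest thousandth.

-0.282

First evaluate Q: 37.3 − 0.29(29)² + 0.057(9480) − 3.86(19) = 37.3 − 243.89 + 540.36 − 73.34 = 260.43.
∂Q/∂P_y = −3.86, so E_xy = -3.86·(19/260.43) ≈ -0.282.
E_xy < 0: the goods are complements.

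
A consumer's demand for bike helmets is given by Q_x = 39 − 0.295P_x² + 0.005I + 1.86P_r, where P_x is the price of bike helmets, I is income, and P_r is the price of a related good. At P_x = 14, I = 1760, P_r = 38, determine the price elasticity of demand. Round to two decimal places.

Substituting, Q_x = 39 − 0.295(14)² + 0.005(1760) + 1.86(38) = 39 − 57.82 + 8.8 + 70.68 = 60.66.
∂Q_x/∂P_x = −2·0.295·P_x = -8.26, so E_p = -8.26·(14/60.66) ≈ -1.91.
|E_p| > 1: demand is elastic.

-1.91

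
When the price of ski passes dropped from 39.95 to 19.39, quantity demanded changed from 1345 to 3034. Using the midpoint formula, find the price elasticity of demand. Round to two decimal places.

-1.11

%Δq = (3034 − 1345)/[(1345 + 3034)/2] = 1689/2189.5 ≈ 0.7714.
%ΔP = (19.39 − 39.95)/[(39.95 + 19.39)/2] = -20.56/29.67 ≈ -0.6930.
Arc elasticity E = %Δq/%ΔP ≈ 0.7714/-0.6930 ≈ -1.11.
|E| > 1: demand is elastic over this range.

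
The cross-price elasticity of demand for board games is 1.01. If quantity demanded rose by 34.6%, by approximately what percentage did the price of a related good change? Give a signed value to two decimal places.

34.26

%ΔQ ≈ E × %ΔP_y ⇒ %ΔP_y = %ΔQ / E = (34.6%)/(1.01) ≈ 34.26%.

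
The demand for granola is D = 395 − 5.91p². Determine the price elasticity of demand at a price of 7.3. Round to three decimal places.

-7.868

At p = 7.3, D = 80.0561.
dD/dp = −2·5.91·p = −86.286.
Point elasticity E = (dD/dp)·(p/D) = -86.286 × 7.3/80.0561 ≈ -7.868.
|E| > 1, so demand is elastic at this price.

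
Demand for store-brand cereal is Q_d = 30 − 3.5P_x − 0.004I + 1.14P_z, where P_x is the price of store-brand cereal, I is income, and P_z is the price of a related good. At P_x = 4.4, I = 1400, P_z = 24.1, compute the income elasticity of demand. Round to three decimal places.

-0.154

First evaluate Q_d: 30 − 3.5(4.4) − 0.004(1400) + 1.14(24.1) = 30 − 15.4 − 5.6 + 27.474 = 36.474.
∂Q_d/∂I = −0.004, so E_I = -0.004·(1400/36.474) ≈ -0.154.
E_I < 0: inferior good.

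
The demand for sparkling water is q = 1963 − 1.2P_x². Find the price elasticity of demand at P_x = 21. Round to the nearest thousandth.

At P_x = 21, q = 1433.8.
dq/dP_x = −2·1.2·P_x = −50.4.
Point elasticity E = (dq/dP_x)·(P_x/q) = -50.4 × 21/1433.8 ≈ -0.738.
|E| < 1, so demand is inelastic at this price.

-0.738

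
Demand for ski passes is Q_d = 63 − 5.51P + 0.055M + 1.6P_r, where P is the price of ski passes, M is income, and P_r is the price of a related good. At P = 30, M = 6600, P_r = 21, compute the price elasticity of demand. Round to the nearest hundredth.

-0.56

First evaluate Q_d: 63 − 5.51(30) + 0.055(6600) + 1.6(21) = 63 − 165.3 + 363 + 33.6 = 294.3.
∂Q_d/∂P = −5.51, so E_p = (−5.51)·(30/294.3) ≈ -0.56.
|E_p| < 1: demand is inelastic.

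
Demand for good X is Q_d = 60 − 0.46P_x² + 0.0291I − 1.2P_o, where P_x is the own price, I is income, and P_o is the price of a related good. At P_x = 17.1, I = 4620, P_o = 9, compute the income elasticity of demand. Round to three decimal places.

Q_d = 60 − 0.46(17.1)² + 0.0291(4620) − 1.2(9) = 60 − 134.5086 + 134.442 − 10.8 = 49.1334.
∂Q_d/∂I = +0.0291, so E_I = 0.0291·(4620/49.1334) ≈ 2.736.
E_I > 1: normal good (luxury).

2.736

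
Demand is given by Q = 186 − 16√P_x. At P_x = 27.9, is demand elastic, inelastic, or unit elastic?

inelastic

At P_x = 27.9, Q = 101.4873.
dQ/dP_x = −16/(2√P_x) = −16/(2·5.282).
Point elasticity E = (dQ/dP_x)·(P_x/Q) = -1.5146 × 27.9/101.4873 ≈ -0.416.
|E| ≈ 0.416 < 1, so demand is inelastic.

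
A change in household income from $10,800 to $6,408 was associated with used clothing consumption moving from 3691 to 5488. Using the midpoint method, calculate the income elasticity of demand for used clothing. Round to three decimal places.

%ΔQ = (5488 − 3691)/[(3691+5488)/2] = 1797/4589.5 ≈ 0.3915.
%ΔI = (6,408 − 10,800)/[(10,800+6,408)/2] = -4392/8604 ≈ -0.5105.
E_I = %ΔQ/%ΔI ≈ -0.767.
E_I < 0: inferior good.

-0.767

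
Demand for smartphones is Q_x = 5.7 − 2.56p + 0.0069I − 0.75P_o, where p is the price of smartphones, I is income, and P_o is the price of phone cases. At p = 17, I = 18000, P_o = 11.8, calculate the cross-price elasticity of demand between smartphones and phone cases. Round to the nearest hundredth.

Evaluating quantity at (p, I, P_o) gives Q_x = 5.7 − 2.56(17) + 0.0069(18000) − 0.75(11.8) = 5.7 − 43.52 + 124.2 − 8.85 = 77.53.
∂Q_x/∂P_o = −0.75, so E_xy = -0.75·(11.8/77.53) ≈ -0.11.
E_xy < 0: the goods are complements.

-0.11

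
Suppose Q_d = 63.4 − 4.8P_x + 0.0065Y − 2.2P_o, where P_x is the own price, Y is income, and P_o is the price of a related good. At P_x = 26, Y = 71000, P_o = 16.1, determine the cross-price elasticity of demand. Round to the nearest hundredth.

Substituting, Q_d = 63.4 − 4.8(26) + 0.0065(71000) − 2.2(16.1) = 63.4 − 124.8 + 461.5 − 35.42 = 364.68.
∂Q_d/∂P_o = −2.2, so E_xy = -2.2·(16.1/364.68) ≈ -0.10.
E_xy < 0: the goods are complements.

-0.10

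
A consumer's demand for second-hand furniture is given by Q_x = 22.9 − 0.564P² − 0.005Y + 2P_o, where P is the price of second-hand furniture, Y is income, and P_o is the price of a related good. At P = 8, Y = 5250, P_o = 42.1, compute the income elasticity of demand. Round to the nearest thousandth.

Q_x = 22.9 − 0.564(8)² − 0.005(5250) + 2(42.1) = 22.9 − 36.096 − 26.25 + 84.2 = 44.754.
∂Q_x/∂Y = −0.005, so E_I = -0.005·(5250/44.754) ≈ -0.587.
E_I < 0: inferior good.

-0.587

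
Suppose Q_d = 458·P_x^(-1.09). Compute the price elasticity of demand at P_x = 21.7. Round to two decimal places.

-1.09

For a Cobb–Douglas (constant-elasticity) form Q_d = A·P_x^α·…, the elasticity with respect to P_x equals the exponent α at every point.
Here the exponent on P_x is -1.09, so the price elasticity of demand is -1.09.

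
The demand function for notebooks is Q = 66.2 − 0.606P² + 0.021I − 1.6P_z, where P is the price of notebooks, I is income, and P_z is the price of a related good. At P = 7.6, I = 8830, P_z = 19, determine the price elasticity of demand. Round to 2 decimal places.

-0.38

First evaluate Q: 66.2 − 0.606(7.6)² + 0.021(8830) − 1.6(19) = 66.2 − 35.0026 + 185.43 − 30.4 = 186.2274.
∂Q/∂P = −2·0.606·P = -9.2112, so E_p = -9.2112·(7.6/186.2274) ≈ -0.38.
|E_p| < 1: demand is inelastic.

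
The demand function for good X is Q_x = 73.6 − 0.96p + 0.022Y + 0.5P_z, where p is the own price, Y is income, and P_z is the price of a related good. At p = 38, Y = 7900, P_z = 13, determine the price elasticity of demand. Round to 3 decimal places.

Evaluating quantity at (p, Y, P_z) gives Q_x = 73.6 − 0.96(38) + 0.022(7900) + 0.5(13) = 73.6 − 36.48 + 173.8 + 6.5 = 217.42.
∂Q_x/∂p = −0.96, so E_p = (−0.96)·(38/217.42) ≈ -0.168.
|E_p| < 1: demand is inelastic.

-0.168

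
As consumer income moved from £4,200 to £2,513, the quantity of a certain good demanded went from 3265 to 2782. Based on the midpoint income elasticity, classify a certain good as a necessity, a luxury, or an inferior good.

necessity

%ΔQ = (2782 − 3265)/[(3265+2782)/2] = -483/3023.5 ≈ -0.1597.
%ΔI = (2,513 − 4,200)/[(4,200+2,513)/2] = -1687/3356.5 ≈ -0.5026.
E_I = %ΔQ/%ΔI ≈ 0.318.
E_I ∈ (0,1): normal good (necessity).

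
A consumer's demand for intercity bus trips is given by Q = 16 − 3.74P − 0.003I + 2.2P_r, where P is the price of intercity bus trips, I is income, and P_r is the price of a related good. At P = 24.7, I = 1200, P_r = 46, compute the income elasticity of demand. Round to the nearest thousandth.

-0.170

Substituting, Q = 16 − 3.74(24.7) − 0.003(1200) + 2.2(46) = 16 − 92.378 − 3.6 + 101.2 = 21.222.
∂Q/∂I = −0.003, so E_I = -0.003·(1200/21.222) ≈ -0.170.
E_I < 0: inferior good.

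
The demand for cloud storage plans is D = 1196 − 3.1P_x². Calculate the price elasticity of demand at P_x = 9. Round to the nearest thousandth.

-0.531

At P_x = 9, D = 944.9.
dD/dP_x = −2·3.1·P_x = −55.8.
Point elasticity E = (dD/dP_x)·(P_x/D) = -55.8 × 9/944.9 ≈ -0.531.
|E| < 1, so demand is inelastic at this price.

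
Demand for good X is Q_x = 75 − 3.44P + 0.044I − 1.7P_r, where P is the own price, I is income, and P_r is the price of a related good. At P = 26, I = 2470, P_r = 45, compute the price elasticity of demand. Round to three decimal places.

-5.042

Q_x = 75 − 3.44(26) + 0.044(2470) − 1.7(45) = 75 − 89.44 + 108.68 − 76.5 = 17.74.
∂Q_x/∂P = −3.44, so E_p = (−3.44)·(26/17.74) ≈ -5.042.
|E_p| > 1: demand is elastic.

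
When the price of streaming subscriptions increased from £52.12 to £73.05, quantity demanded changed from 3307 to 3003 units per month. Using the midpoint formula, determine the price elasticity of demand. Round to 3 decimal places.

-0.288

%Δq = (3003 − 3307)/[(3307 + 3003)/2] = -304/3155 ≈ -0.0964.
%ΔP = (73.05 − 52.12)/[(52.12 + 73.05)/2] = 20.93/62.585 ≈ 0.3344.
Arc elasticity E = %Δq/%ΔP ≈ -0.0964/0.3344 ≈ -0.288.
|E| < 1: demand is inelastic over this range.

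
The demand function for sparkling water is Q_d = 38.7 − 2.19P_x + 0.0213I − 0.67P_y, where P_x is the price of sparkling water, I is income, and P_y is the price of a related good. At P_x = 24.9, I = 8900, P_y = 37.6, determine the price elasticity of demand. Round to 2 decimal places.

First evaluate Q_d: 38.7 − 2.19(24.9) + 0.0213(8900) − 0.67(37.6) = 38.7 − 54.531 + 189.57 − 25.192 = 148.547.
∂Q_d/∂P_x = −2.19, so E_p = (−2.19)·(24.9/148.547) ≈ -0.37.
|E_p| < 1: demand is inelastic.

-0.37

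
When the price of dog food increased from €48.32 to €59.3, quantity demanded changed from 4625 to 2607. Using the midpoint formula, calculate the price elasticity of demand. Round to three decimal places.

%ΔQ = (2607 − 4625)/[(4625 + 2607)/2] = -2018/3616 ≈ -0.5581.
%Δp = (59.3 − 48.32)/[(48.32 + 59.3)/2] = 10.98/53.81 ≈ 0.2041.
Arc elasticity E = %ΔQ/%Δp ≈ -0.5581/0.2041 ≈ -2.735.
|E| > 1: demand is elastic over this range.

-2.735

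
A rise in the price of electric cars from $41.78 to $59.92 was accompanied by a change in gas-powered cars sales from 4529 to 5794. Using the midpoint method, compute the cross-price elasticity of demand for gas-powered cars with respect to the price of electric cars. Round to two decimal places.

%ΔQ_x = (5794 − 4529)/[(4529+5794)/2] = 1265/5161.5 ≈ 0.2451.
%ΔP_y = (59.92 − 41.78)/[(41.78+59.92)/2] ≈ 0.3567.
E_xy = 0.2451/0.3567 ≈ 0.69.
E_xy > 0, so gas-powered cars and electric cars are substitutes.

0.69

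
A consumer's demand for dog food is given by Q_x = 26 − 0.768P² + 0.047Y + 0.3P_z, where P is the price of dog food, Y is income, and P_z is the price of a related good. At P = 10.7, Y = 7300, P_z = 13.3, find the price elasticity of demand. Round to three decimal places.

First evaluate Q_x: 26 − 0.768(10.7)² + 0.047(7300) + 0.3(13.3) = 26 − 87.9283 + 343.1 + 3.99 = 285.1617.
∂Q_x/∂P = −2·0.768·P = -16.4352, so E_p = -16.4352·(10.7/285.1617) ≈ -0.617.
|E_p| < 1: demand is inelastic.

-0.617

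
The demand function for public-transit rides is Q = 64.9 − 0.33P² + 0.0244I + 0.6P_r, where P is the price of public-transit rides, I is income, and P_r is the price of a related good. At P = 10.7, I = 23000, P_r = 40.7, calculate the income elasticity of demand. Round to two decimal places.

First evaluate Q: 64.9 − 0.33(10.7)² + 0.0244(23000) + 0.6(40.7) = 64.9 − 37.7817 + 561.2 + 24.42 = 612.7383.
∂Q/∂I = +0.0244, so E_I = 0.0244·(23000/612.7383) ≈ 0.92.
E_I ∈ (0,1): normal good (necessity).

0.92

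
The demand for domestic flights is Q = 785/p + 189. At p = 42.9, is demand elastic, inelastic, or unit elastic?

At p = 42.9, Q = 207.2984.
dQ/dp = −785/p² = −0.4265.
Point elasticity E = (dQ/dp)·(p/Q) = -0.4265 × 42.9/207.2984 ≈ -0.088.
|E| ≈ 0.088 < 1, so demand is inelastic.

inelastic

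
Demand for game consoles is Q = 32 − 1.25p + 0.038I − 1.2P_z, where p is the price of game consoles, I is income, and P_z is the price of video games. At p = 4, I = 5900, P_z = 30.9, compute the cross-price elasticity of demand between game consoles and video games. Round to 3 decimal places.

-0.173

Q = 32 − 1.25(4) + 0.038(5900) − 1.2(30.9) = 32 − 5 + 224.2 − 37.08 = 214.12.
∂Q/∂P_z = −1.2, so E_xy = -1.2·(30.9/214.12) ≈ -0.173.
E_xy < 0: the goods are complements.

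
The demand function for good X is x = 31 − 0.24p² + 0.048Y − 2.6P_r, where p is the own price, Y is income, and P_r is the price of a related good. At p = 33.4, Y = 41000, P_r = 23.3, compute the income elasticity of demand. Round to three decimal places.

1.178

At the given point, x = 31 − 0.24(33.4)² + 0.048(41000) − 2.6(23.3) = 31 − 267.7344 + 1968 − 60.58 = 1670.6856.
∂x/∂Y = +0.048, so E_I = 0.048·(41000/1670.6856) ≈ 1.178.
E_I > 1: normal good (luxury).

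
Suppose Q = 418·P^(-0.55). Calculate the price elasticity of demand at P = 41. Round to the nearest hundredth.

-0.55

For a Cobb–Douglas (constant-elasticity) form Q = A·P^α·…, the elasticity with respect to P equals the exponent α at every point.
Here the exponent on P is -0.55, so the price elasticity of demand is -0.55.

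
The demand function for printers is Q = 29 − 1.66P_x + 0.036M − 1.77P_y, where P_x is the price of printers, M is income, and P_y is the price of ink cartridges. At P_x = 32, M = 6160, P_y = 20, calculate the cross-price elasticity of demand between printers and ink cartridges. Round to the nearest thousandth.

-0.218

First evaluate Q: 29 − 1.66(32) + 0.036(6160) − 1.77(20) = 29 − 53.12 + 221.76 − 35.4 = 162.24.
∂Q/∂P_y = −1.77, so E_xy = -1.77·(20/162.24) ≈ -0.218.
E_xy < 0: the goods are complements.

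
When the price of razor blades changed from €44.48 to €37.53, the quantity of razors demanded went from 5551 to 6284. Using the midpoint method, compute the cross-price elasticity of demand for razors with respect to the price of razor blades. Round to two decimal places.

-0.73

%ΔQ_x = (6284 − 5551)/[(5551+6284)/2] = 733/5917.5 ≈ 0.1239.
%ΔP_y = (37.53 − 44.48)/[(44.48+37.53)/2] ≈ -0.1695.
E_xy = 0.1239/-0.1695 ≈ -0.73.
E_xy < 0, so razors and razor blades are complements.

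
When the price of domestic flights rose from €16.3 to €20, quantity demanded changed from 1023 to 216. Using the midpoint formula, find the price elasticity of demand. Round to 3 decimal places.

-6.390

%Δq = (216 − 1023)/[(1023 + 216)/2] = -807/619.5 ≈ -1.3027.
%ΔP = (20 − 16.3)/[(16.3 + 20)/2] = 3.7/18.15 ≈ 0.2039.
Arc elasticity E = %Δq/%ΔP ≈ -1.3027/0.2039 ≈ -6.390.
|E| > 1: demand is elastic over this range.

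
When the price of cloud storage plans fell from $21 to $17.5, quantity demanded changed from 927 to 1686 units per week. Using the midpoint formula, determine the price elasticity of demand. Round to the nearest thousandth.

-3.195

%Δq = (1686 − 927)/[(927 + 1686)/2] = 759/1306.5 ≈ 0.5809.
%ΔP = (17.5 − 21)/[(21 + 17.5)/2] = -3.5/19.25 ≈ -0.1818.
Arc elasticity E = %Δq/%ΔP ≈ 0.5809/-0.1818 ≈ -3.195.
|E| > 1: demand is elastic over this range.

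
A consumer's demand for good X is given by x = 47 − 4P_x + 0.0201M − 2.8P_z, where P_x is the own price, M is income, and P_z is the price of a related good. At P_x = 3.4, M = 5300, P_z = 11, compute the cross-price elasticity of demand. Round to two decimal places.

Substituting, x = 47 − 4(3.4) + 0.0201(5300) − 2.8(11) = 47 − 13.6 + 106.53 − 30.8 = 109.13.
∂x/∂P_z = −2.8, so E_xy = -2.8·(11/109.13) ≈ -0.28.
E_xy < 0: the goods are complements.

-0.28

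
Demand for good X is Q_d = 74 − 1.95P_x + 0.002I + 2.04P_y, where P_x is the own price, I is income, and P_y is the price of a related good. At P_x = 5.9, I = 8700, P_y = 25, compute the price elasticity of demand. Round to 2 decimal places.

Q_d = 74 − 1.95(5.9) + 0.002(8700) + 2.04(25) = 74 − 11.505 + 17.4 + 51 = 130.895.
∂Q_d/∂P_x = −1.95, so E_p = (−1.95)·(5.9/130.895) ≈ -0.09.
|E_p| < 1: demand is inelastic.

-0.09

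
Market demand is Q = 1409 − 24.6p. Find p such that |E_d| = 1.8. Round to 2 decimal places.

36.82

Set −bp/(a − bp) = −1.8 ⇒ bp = 1.8(a − bp) ⇒ bp(1+1.8) = 1.8·a.
p = 1.8·1409/(24.6·2.8) ≈ 36.82.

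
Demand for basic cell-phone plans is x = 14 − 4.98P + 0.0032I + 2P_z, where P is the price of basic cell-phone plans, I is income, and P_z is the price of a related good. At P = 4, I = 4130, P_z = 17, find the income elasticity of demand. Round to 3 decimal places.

0.320

At the given point, x = 14 − 4.98(4) + 0.0032(4130) + 2(17) = 14 − 19.92 + 13.216 + 34 = 41.296.
∂x/∂I = +0.0032, so E_I = 0.0032·(4130/41.296) ≈ 0.320.
E_I ∈ (0,1): normal good (necessity).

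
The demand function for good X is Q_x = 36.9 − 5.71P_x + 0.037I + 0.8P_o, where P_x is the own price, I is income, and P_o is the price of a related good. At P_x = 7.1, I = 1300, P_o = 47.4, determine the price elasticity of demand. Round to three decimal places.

-0.492

Evaluating quantity at (P_x, I, P_o) gives Q_x = 36.9 − 5.71(7.1) + 0.037(1300) + 0.8(47.4) = 36.9 − 40.541 + 48.1 + 37.92 = 82.379.
∂Q_x/∂P_x = −5.71, so E_p = (−5.71)·(7.1/82.379) ≈ -0.492.
|E_p| < 1: demand is inelastic.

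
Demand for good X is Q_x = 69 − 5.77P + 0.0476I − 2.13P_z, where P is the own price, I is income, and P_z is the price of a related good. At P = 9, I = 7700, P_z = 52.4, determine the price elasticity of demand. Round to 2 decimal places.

-0.19

First evaluate Q_x: 69 − 5.77(9) + 0.0476(7700) − 2.13(52.4) = 69 − 51.93 + 366.52 − 111.612 = 271.978.
∂Q_x/∂P = −5.77, so E_p = (−5.77)·(9/271.978) ≈ -0.19.
|E_p| < 1: demand is inelastic.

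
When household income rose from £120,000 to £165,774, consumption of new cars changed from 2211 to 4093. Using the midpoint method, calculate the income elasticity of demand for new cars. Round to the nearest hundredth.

1.86

%ΔQ = (4093 − 2211)/[(2211+4093)/2] = 1882/3152 ≈ 0.5971.
%ΔY = (165,774 − 120,000)/[(120,000+165,774)/2] = 45774/142887 ≈ 0.3204.
E_I = %ΔQ/%ΔY ≈ 1.86.
E_I > 1: normal good (luxury).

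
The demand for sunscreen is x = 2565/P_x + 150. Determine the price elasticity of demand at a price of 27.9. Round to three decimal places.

-0.380

At P_x = 27.9, x = 241.9355.
dx/dP_x = −2565/P_x² = −3.2952.
Point elasticity E = (dx/dP_x)·(P_x/x) = -3.2952 × 27.9/241.9355 ≈ -0.380.
|E| < 1, so demand is inelastic at this price.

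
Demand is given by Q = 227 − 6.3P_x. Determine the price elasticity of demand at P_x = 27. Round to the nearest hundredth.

At P_x = 27, Q = 56.9.
dQ/dP_x = −6.3.
Point elasticity E = (dQ/dP_x)·(P_x/Q) = -6.3 × 27/56.9 ≈ -2.99.
|E| > 1, so demand is elastic at this price.

-2.99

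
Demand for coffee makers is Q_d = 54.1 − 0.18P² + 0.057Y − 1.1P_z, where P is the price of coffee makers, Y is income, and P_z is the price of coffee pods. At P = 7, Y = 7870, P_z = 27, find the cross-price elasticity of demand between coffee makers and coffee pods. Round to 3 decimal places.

Q_d = 54.1 − 0.18(7)² + 0.057(7870) − 1.1(27) = 54.1 − 8.82 + 448.59 − 29.7 = 464.17.
∂Q_d/∂P_z = −1.1, so E_xy = -1.1·(27/464.17) ≈ -0.064.
E_xy < 0: the goods are complements.

-0.064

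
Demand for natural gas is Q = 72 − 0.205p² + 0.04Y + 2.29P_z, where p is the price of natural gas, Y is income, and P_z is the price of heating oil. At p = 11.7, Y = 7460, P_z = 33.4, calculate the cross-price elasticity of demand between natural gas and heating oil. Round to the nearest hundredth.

Q = 72 − 0.205(11.7)² + 0.04(7460) + 2.29(33.4) = 72 − 28.0625 + 298.4 + 76.486 = 418.8236.
∂Q/∂P_z = +2.29, so E_xy = 2.29·(33.4/418.8236) ≈ 0.18.
E_xy > 0: the goods are substitutes.

0.18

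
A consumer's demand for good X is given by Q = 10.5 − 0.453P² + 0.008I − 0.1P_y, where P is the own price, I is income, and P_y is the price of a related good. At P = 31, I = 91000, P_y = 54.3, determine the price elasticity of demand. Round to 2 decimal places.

Q = 10.5 − 0.453(31)² + 0.008(91000) − 0.1(54.3) = 10.5 − 435.333 + 728 − 5.43 = 297.737.
∂Q/∂P = −2·0.453·P = -28.086, so E_p = -28.086·(31/297.737) ≈ -2.92.
|E_p| > 1: demand is elastic.

-2.92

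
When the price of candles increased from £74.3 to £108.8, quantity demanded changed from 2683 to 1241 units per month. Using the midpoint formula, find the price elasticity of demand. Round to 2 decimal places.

%Δq = (1241 − 2683)/[(2683 + 1241)/2] = -1442/1962 ≈ -0.7350.
%ΔP = (108.8 − 74.3)/[(74.3 + 108.8)/2] = 34.5/91.55 ≈ 0.3768.
Arc elasticity E = %Δq/%ΔP ≈ -0.7350/0.3768 ≈ -1.95.
|E| > 1: demand is elastic over this range.

-1.95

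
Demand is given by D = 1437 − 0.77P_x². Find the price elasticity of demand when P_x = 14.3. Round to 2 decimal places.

At P_x = 14.3, D = 1279.5427.
dD/dP_x = −2·0.77·P_x = −22.022.
Point elasticity E = (dD/dP_x)·(P_x/D) = -22.022 × 14.3/1279.5427 ≈ -0.25.
|E| < 1, so demand is inelastic at this price.

-0.25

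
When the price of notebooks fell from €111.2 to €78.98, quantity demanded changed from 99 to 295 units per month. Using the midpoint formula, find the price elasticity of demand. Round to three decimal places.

%Δq = (295 − 99)/[(99 + 295)/2] = 196/197 ≈ 0.9949.
%ΔP = (78.98 − 111.2)/[(111.2 + 78.98)/2] = -32.22/95.09 ≈ -0.3388.
Arc elasticity E = %Δq/%ΔP ≈ 0.9949/-0.3388 ≈ -2.936.
|E| > 1: demand is elastic over this range.

-2.936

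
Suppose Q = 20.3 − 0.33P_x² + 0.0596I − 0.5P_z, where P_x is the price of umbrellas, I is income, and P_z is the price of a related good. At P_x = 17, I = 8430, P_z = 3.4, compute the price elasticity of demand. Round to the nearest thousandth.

Q = 20.3 − 0.33(17)² + 0.0596(8430) − 0.5(3.4) = 20.3 − 95.37 + 502.428 − 1.7 = 425.658.
∂Q/∂P_x = −2·0.33·P_x = -11.22, so E_p = -11.22·(17/425.658) ≈ -0.448.
|E_p| < 1: demand is inelastic.

-0.448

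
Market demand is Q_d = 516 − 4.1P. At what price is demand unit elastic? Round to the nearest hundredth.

For linear demand Q_d = a − bP, E = −bP/(a − bP). |E| = 1 ⇒ bP = a − bP ⇒ P = a/(2b).
P = 516/(2·4.1) ≈ 62.93.

62.93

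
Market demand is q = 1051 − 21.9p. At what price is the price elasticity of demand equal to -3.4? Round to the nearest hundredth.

Set −bp/(a − bp) = −3.4 ⇒ bp = 3.4(a − bp) ⇒ bp(1+3.4) = 3.4·a.
p = 3.4·1051/(21.9·4.4) ≈ 37.08.

37.08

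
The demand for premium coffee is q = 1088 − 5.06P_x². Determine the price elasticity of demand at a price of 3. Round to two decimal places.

At P_x = 3, q = 1042.46.
dq/dP_x = −2·5.06·P_x = −30.36.
Point elasticity E = (dq/dP_x)·(P_x/q) = -30.36 × 3/1042.46 ≈ -0.09.
|E| < 1, so demand is inelastic at this price.

-0.09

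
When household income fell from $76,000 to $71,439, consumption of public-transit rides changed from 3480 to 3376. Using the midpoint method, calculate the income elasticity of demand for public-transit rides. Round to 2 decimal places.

0.49

%ΔQ = (3376 − 3480)/[(3480+3376)/2] = -104/3428 ≈ -0.0303.
%ΔM = (71,439 − 76,000)/[(76,000+71,439)/2] = -4561/73719.5 ≈ -0.0619.
E_I = %ΔQ/%ΔM ≈ 0.49.
E_I ∈ (0,1): normal good (necessity).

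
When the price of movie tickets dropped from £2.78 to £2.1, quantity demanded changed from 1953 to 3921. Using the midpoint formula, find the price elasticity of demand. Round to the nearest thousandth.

%Δq = (3921 − 1953)/[(1953 + 3921)/2] = 1968/2937 ≈ 0.6701.
%Δp = (2.1 − 2.78)/[(2.78 + 2.1)/2] = -0.68/2.44 ≈ -0.2787.
Arc elasticity E = %Δq/%Δp ≈ 0.6701/-0.2787 ≈ -2.404.
|E| > 1: demand is elastic over this range.

-2.404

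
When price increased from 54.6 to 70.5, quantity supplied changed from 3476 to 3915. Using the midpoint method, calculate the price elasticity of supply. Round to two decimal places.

%Δq = (3915 − 3476)/[(3476 + 3915)/2] = 439/3695.5 ≈ 0.1188.
%Δp = (70.5 − 54.6)/[(54.6 + 70.5)/2] = 15.9/62.55 ≈ 0.2542.
Arc elasticity E = %Δq/%Δp ≈ 0.1188/0.2542 ≈ 0.47.
|E| < 1: supply is inelastic over this range.

0.47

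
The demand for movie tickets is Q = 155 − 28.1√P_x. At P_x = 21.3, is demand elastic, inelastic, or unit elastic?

elastic

At P_x = 21.3, Q = 25.3131.
dQ/dP_x = −28.1/(2√P_x) = −28.1/(2·4.6152).
Point elasticity E = (dQ/dP_x)·(P_x/Q) = -3.0443 × 21.3/25.3131 ≈ -2.562.
|E| ≈ 2.562 > 1, so demand is elastic.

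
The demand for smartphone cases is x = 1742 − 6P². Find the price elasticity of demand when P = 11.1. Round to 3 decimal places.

-1.474

At P = 11.1, x = 1002.74.
dx/dP = −2·6·P = −133.2.
Point elasticity E = (dx/dP)·(P/x) = -133.2 × 11.1/1002.74 ≈ -1.474.
|E| > 1, so demand is elastic at this price.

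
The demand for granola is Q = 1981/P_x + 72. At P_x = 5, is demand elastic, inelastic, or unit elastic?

At P_x = 5, Q = 468.2.
dQ/dP_x = −1981/P_x² = −79.24.
Point elasticity E = (dQ/dP_x)·(P_x/Q) = -79.24 × 5/468.2 ≈ -0.846.
|E| ≈ 0.846 < 1, so demand is inelastic.

inelastic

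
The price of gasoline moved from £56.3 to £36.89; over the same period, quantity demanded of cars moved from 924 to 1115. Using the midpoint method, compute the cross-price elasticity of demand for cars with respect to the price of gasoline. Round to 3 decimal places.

-0.450

%ΔQ_x = (1115 − 924)/[(924+1115)/2] = 191/1019.5 ≈ 0.1873.
%ΔP_y = (36.89 − 56.3)/[(56.3+36.89)/2] ≈ -0.4166.
E_xy = 0.1873/-0.4166 ≈ -0.450.
E_xy < 0, so cars and gasoline are complements.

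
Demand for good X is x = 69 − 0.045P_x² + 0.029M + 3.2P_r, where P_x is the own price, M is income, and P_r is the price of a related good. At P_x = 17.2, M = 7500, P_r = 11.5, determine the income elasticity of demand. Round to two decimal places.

0.70

First evaluate x: 69 − 0.045(17.2)² + 0.029(7500) + 3.2(11.5) = 69 − 13.3128 + 217.5 + 36.8 = 309.9872.
∂x/∂M = +0.029, so E_I = 0.029·(7500/309.9872) ≈ 0.70.
E_I ∈ (0,1): normal good (necessity).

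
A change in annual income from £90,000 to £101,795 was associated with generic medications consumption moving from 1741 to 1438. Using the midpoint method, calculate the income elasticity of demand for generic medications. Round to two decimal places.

%ΔQ = (1438 − 1741)/[(1741+1438)/2] = -303/1589.5 ≈ -0.1906.
%ΔM = (101,795 − 90,000)/[(90,000+101,795)/2] = 11795/95897.5 ≈ 0.1230.
E_I = %ΔQ/%ΔM ≈ -1.55.
E_I < 0: inferior good.

-1.55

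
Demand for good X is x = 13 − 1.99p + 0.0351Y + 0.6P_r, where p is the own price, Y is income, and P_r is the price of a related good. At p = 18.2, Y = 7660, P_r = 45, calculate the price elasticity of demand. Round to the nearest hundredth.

-0.13

Evaluating quantity at (p, Y, P_r) gives x = 13 − 1.99(18.2) + 0.0351(7660) + 0.6(45) = 13 − 36.218 + 268.866 + 27 = 272.648.
∂x/∂p = −1.99, so E_p = (−1.99)·(18.2/272.648) ≈ -0.13.
|E_p| < 1: demand is inelastic.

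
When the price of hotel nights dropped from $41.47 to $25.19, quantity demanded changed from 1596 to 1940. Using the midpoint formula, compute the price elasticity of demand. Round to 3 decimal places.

-0.398

%Δq = (1940 − 1596)/[(1596 + 1940)/2] = 344/1768 ≈ 0.1946.
%ΔP = (25.19 − 41.47)/[(41.47 + 25.19)/2] = -16.28/33.33 ≈ -0.4884.
Arc elasticity E = %Δq/%ΔP ≈ 0.1946/-0.4884 ≈ -0.398.
|E| < 1: demand is inelastic over this range.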